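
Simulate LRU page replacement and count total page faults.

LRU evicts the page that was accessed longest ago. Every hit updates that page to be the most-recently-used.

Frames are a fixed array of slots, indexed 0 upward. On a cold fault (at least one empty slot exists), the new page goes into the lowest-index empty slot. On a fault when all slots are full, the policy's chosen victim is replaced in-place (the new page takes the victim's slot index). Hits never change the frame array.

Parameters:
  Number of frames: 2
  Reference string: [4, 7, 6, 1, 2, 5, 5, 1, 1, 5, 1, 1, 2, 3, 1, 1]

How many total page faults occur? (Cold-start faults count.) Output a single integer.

Step 0: ref 4 → FAULT, frames=[4,-]
Step 1: ref 7 → FAULT, frames=[4,7]
Step 2: ref 6 → FAULT (evict 4), frames=[6,7]
Step 3: ref 1 → FAULT (evict 7), frames=[6,1]
Step 4: ref 2 → FAULT (evict 6), frames=[2,1]
Step 5: ref 5 → FAULT (evict 1), frames=[2,5]
Step 6: ref 5 → HIT, frames=[2,5]
Step 7: ref 1 → FAULT (evict 2), frames=[1,5]
Step 8: ref 1 → HIT, frames=[1,5]
Step 9: ref 5 → HIT, frames=[1,5]
Step 10: ref 1 → HIT, frames=[1,5]
Step 11: ref 1 → HIT, frames=[1,5]
Step 12: ref 2 → FAULT (evict 5), frames=[1,2]
Step 13: ref 3 → FAULT (evict 1), frames=[3,2]
Step 14: ref 1 → FAULT (evict 2), frames=[3,1]
Step 15: ref 1 → HIT, frames=[3,1]
Total faults: 10

Answer: 10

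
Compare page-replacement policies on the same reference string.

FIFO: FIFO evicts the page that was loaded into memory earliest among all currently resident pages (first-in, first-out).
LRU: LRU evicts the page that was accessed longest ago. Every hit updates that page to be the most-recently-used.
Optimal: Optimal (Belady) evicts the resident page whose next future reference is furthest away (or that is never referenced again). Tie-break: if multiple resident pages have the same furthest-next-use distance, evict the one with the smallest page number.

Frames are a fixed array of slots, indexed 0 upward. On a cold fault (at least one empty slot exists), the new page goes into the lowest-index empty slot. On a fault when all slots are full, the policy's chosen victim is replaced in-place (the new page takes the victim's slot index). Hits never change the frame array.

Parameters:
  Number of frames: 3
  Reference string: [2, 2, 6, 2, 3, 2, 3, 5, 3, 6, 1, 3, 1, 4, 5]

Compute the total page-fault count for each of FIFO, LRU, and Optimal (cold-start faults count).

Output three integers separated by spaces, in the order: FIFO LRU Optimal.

Answer: 6 8 6

Derivation:
--- FIFO ---
  step 0: ref 2 -> FAULT, frames=[2,-,-] (faults so far: 1)
  step 1: ref 2 -> HIT, frames=[2,-,-] (faults so far: 1)
  step 2: ref 6 -> FAULT, frames=[2,6,-] (faults so far: 2)
  step 3: ref 2 -> HIT, frames=[2,6,-] (faults so far: 2)
  step 4: ref 3 -> FAULT, frames=[2,6,3] (faults so far: 3)
  step 5: ref 2 -> HIT, frames=[2,6,3] (faults so far: 3)
  step 6: ref 3 -> HIT, frames=[2,6,3] (faults so far: 3)
  step 7: ref 5 -> FAULT, evict 2, frames=[5,6,3] (faults so far: 4)
  step 8: ref 3 -> HIT, frames=[5,6,3] (faults so far: 4)
  step 9: ref 6 -> HIT, frames=[5,6,3] (faults so far: 4)
  step 10: ref 1 -> FAULT, evict 6, frames=[5,1,3] (faults so far: 5)
  step 11: ref 3 -> HIT, frames=[5,1,3] (faults so far: 5)
  step 12: ref 1 -> HIT, frames=[5,1,3] (faults so far: 5)
  step 13: ref 4 -> FAULT, evict 3, frames=[5,1,4] (faults so far: 6)
  step 14: ref 5 -> HIT, frames=[5,1,4] (faults so far: 6)
  FIFO total faults: 6
--- LRU ---
  step 0: ref 2 -> FAULT, frames=[2,-,-] (faults so far: 1)
  step 1: ref 2 -> HIT, frames=[2,-,-] (faults so far: 1)
  step 2: ref 6 -> FAULT, frames=[2,6,-] (faults so far: 2)
  step 3: ref 2 -> HIT, frames=[2,6,-] (faults so far: 2)
  step 4: ref 3 -> FAULT, frames=[2,6,3] (faults so far: 3)
  step 5: ref 2 -> HIT, frames=[2,6,3] (faults so far: 3)
  step 6: ref 3 -> HIT, frames=[2,6,3] (faults so far: 3)
  step 7: ref 5 -> FAULT, evict 6, frames=[2,5,3] (faults so far: 4)
  step 8: ref 3 -> HIT, frames=[2,5,3] (faults so far: 4)
  step 9: ref 6 -> FAULT, evict 2, frames=[6,5,3] (faults so far: 5)
  step 10: ref 1 -> FAULT, evict 5, frames=[6,1,3] (faults so far: 6)
  step 11: ref 3 -> HIT, frames=[6,1,3] (faults so far: 6)
  step 12: ref 1 -> HIT, frames=[6,1,3] (faults so far: 6)
  step 13: ref 4 -> FAULT, evict 6, frames=[4,1,3] (faults so far: 7)
  step 14: ref 5 -> FAULT, evict 3, frames=[4,1,5] (faults so far: 8)
  LRU total faults: 8
--- Optimal ---
  step 0: ref 2 -> FAULT, frames=[2,-,-] (faults so far: 1)
  step 1: ref 2 -> HIT, frames=[2,-,-] (faults so far: 1)
  step 2: ref 6 -> FAULT, frames=[2,6,-] (faults so far: 2)
  step 3: ref 2 -> HIT, frames=[2,6,-] (faults so far: 2)
  step 4: ref 3 -> FAULT, frames=[2,6,3] (faults so far: 3)
  step 5: ref 2 -> HIT, frames=[2,6,3] (faults so far: 3)
  step 6: ref 3 -> HIT, frames=[2,6,3] (faults so far: 3)
  step 7: ref 5 -> FAULT, evict 2, frames=[5,6,3] (faults so far: 4)
  step 8: ref 3 -> HIT, frames=[5,6,3] (faults so far: 4)
  step 9: ref 6 -> HIT, frames=[5,6,3] (faults so far: 4)
  step 10: ref 1 -> FAULT, evict 6, frames=[5,1,3] (faults so far: 5)
  step 11: ref 3 -> HIT, frames=[5,1,3] (faults so far: 5)
  step 12: ref 1 -> HIT, frames=[5,1,3] (faults so far: 5)
  step 13: ref 4 -> FAULT, evict 1, frames=[5,4,3] (faults so far: 6)
  step 14: ref 5 -> HIT, frames=[5,4,3] (faults so far: 6)
  Optimal total faults: 6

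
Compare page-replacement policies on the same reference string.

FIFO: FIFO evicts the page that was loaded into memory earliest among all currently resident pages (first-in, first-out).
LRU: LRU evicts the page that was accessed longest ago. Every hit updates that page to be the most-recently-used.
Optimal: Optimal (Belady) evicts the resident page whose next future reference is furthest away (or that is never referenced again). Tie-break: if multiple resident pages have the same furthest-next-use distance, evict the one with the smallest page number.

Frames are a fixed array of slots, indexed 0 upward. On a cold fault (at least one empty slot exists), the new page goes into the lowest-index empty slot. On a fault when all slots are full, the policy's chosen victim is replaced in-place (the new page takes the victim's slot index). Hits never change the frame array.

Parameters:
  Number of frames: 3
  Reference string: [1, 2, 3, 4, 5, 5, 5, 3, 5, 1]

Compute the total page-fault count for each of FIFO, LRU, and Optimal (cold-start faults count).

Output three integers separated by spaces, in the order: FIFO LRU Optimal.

--- FIFO ---
  step 0: ref 1 -> FAULT, frames=[1,-,-] (faults so far: 1)
  step 1: ref 2 -> FAULT, frames=[1,2,-] (faults so far: 2)
  step 2: ref 3 -> FAULT, frames=[1,2,3] (faults so far: 3)
  step 3: ref 4 -> FAULT, evict 1, frames=[4,2,3] (faults so far: 4)
  step 4: ref 5 -> FAULT, evict 2, frames=[4,5,3] (faults so far: 5)
  step 5: ref 5 -> HIT, frames=[4,5,3] (faults so far: 5)
  step 6: ref 5 -> HIT, frames=[4,5,3] (faults so far: 5)
  step 7: ref 3 -> HIT, frames=[4,5,3] (faults so far: 5)
  step 8: ref 5 -> HIT, frames=[4,5,3] (faults so far: 5)
  step 9: ref 1 -> FAULT, evict 3, frames=[4,5,1] (faults so far: 6)
  FIFO total faults: 6
--- LRU ---
  step 0: ref 1 -> FAULT, frames=[1,-,-] (faults so far: 1)
  step 1: ref 2 -> FAULT, frames=[1,2,-] (faults so far: 2)
  step 2: ref 3 -> FAULT, frames=[1,2,3] (faults so far: 3)
  step 3: ref 4 -> FAULT, evict 1, frames=[4,2,3] (faults so far: 4)
  step 4: ref 5 -> FAULT, evict 2, frames=[4,5,3] (faults so far: 5)
  step 5: ref 5 -> HIT, frames=[4,5,3] (faults so far: 5)
  step 6: ref 5 -> HIT, frames=[4,5,3] (faults so far: 5)
  step 7: ref 3 -> HIT, frames=[4,5,3] (faults so far: 5)
  step 8: ref 5 -> HIT, frames=[4,5,3] (faults so far: 5)
  step 9: ref 1 -> FAULT, evict 4, frames=[1,5,3] (faults so far: 6)
  LRU total faults: 6
--- Optimal ---
  step 0: ref 1 -> FAULT, frames=[1,-,-] (faults so far: 1)
  step 1: ref 2 -> FAULT, frames=[1,2,-] (faults so far: 2)
  step 2: ref 3 -> FAULT, frames=[1,2,3] (faults so far: 3)
  step 3: ref 4 -> FAULT, evict 2, frames=[1,4,3] (faults so far: 4)
  step 4: ref 5 -> FAULT, evict 4, frames=[1,5,3] (faults so far: 5)
  step 5: ref 5 -> HIT, frames=[1,5,3] (faults so far: 5)
  step 6: ref 5 -> HIT, frames=[1,5,3] (faults so far: 5)
  step 7: ref 3 -> HIT, frames=[1,5,3] (faults so far: 5)
  step 8: ref 5 -> HIT, frames=[1,5,3] (faults so far: 5)
  step 9: ref 1 -> HIT, frames=[1,5,3] (faults so far: 5)
  Optimal total faults: 5

Answer: 6 6 5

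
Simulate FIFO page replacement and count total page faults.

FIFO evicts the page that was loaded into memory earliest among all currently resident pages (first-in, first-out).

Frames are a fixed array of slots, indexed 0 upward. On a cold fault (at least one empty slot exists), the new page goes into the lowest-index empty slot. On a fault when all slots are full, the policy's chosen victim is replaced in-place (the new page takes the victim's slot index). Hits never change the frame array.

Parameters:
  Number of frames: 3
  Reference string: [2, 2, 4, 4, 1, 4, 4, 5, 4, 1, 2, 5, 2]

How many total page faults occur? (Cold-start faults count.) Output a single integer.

Step 0: ref 2 → FAULT, frames=[2,-,-]
Step 1: ref 2 → HIT, frames=[2,-,-]
Step 2: ref 4 → FAULT, frames=[2,4,-]
Step 3: ref 4 → HIT, frames=[2,4,-]
Step 4: ref 1 → FAULT, frames=[2,4,1]
Step 5: ref 4 → HIT, frames=[2,4,1]
Step 6: ref 4 → HIT, frames=[2,4,1]
Step 7: ref 5 → FAULT (evict 2), frames=[5,4,1]
Step 8: ref 4 → HIT, frames=[5,4,1]
Step 9: ref 1 → HIT, frames=[5,4,1]
Step 10: ref 2 → FAULT (evict 4), frames=[5,2,1]
Step 11: ref 5 → HIT, frames=[5,2,1]
Step 12: ref 2 → HIT, frames=[5,2,1]
Total faults: 5

Answer: 5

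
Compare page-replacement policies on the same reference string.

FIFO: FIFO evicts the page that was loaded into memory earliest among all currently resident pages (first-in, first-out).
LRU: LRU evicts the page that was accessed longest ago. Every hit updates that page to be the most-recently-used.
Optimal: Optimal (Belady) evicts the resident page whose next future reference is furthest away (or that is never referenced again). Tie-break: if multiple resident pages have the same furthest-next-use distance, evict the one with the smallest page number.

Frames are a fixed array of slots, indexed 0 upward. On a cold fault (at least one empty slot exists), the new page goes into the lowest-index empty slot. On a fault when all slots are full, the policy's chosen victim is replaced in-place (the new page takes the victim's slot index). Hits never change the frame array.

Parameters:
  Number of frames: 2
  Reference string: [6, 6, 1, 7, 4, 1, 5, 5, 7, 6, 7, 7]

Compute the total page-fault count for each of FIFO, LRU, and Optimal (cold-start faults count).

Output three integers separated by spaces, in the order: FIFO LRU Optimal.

--- FIFO ---
  step 0: ref 6 -> FAULT, frames=[6,-] (faults so far: 1)
  step 1: ref 6 -> HIT, frames=[6,-] (faults so far: 1)
  step 2: ref 1 -> FAULT, frames=[6,1] (faults so far: 2)
  step 3: ref 7 -> FAULT, evict 6, frames=[7,1] (faults so far: 3)
  step 4: ref 4 -> FAULT, evict 1, frames=[7,4] (faults so far: 4)
  step 5: ref 1 -> FAULT, evict 7, frames=[1,4] (faults so far: 5)
  step 6: ref 5 -> FAULT, evict 4, frames=[1,5] (faults so far: 6)
  step 7: ref 5 -> HIT, frames=[1,5] (faults so far: 6)
  step 8: ref 7 -> FAULT, evict 1, frames=[7,5] (faults so far: 7)
  step 9: ref 6 -> FAULT, evict 5, frames=[7,6] (faults so far: 8)
  step 10: ref 7 -> HIT, frames=[7,6] (faults so far: 8)
  step 11: ref 7 -> HIT, frames=[7,6] (faults so far: 8)
  FIFO total faults: 8
--- LRU ---
  step 0: ref 6 -> FAULT, frames=[6,-] (faults so far: 1)
  step 1: ref 6 -> HIT, frames=[6,-] (faults so far: 1)
  step 2: ref 1 -> FAULT, frames=[6,1] (faults so far: 2)
  step 3: ref 7 -> FAULT, evict 6, frames=[7,1] (faults so far: 3)
  step 4: ref 4 -> FAULT, evict 1, frames=[7,4] (faults so far: 4)
  step 5: ref 1 -> FAULT, evict 7, frames=[1,4] (faults so far: 5)
  step 6: ref 5 -> FAULT, evict 4, frames=[1,5] (faults so far: 6)
  step 7: ref 5 -> HIT, frames=[1,5] (faults so far: 6)
  step 8: ref 7 -> FAULT, evict 1, frames=[7,5] (faults so far: 7)
  step 9: ref 6 -> FAULT, evict 5, frames=[7,6] (faults so far: 8)
  step 10: ref 7 -> HIT, frames=[7,6] (faults so far: 8)
  step 11: ref 7 -> HIT, frames=[7,6] (faults so far: 8)
  LRU total faults: 8
--- Optimal ---
  step 0: ref 6 -> FAULT, frames=[6,-] (faults so far: 1)
  step 1: ref 6 -> HIT, frames=[6,-] (faults so far: 1)
  step 2: ref 1 -> FAULT, frames=[6,1] (faults so far: 2)
  step 3: ref 7 -> FAULT, evict 6, frames=[7,1] (faults so far: 3)
  step 4: ref 4 -> FAULT, evict 7, frames=[4,1] (faults so far: 4)
  step 5: ref 1 -> HIT, frames=[4,1] (faults so far: 4)
  step 6: ref 5 -> FAULT, evict 1, frames=[4,5] (faults so far: 5)
  step 7: ref 5 -> HIT, frames=[4,5] (faults so far: 5)
  step 8: ref 7 -> FAULT, evict 4, frames=[7,5] (faults so far: 6)
  step 9: ref 6 -> FAULT, evict 5, frames=[7,6] (faults so far: 7)
  step 10: ref 7 -> HIT, frames=[7,6] (faults so far: 7)
  step 11: ref 7 -> HIT, frames=[7,6] (faults so far: 7)
  Optimal total faults: 7

Answer: 8 8 7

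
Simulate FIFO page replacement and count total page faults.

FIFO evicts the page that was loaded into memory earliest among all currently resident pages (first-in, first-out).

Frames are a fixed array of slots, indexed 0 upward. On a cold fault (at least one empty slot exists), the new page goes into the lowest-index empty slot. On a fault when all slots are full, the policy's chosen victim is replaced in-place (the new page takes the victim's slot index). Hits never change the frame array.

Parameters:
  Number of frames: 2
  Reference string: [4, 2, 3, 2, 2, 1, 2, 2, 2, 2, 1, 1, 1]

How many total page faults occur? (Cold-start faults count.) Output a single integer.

Answer: 5

Derivation:
Step 0: ref 4 → FAULT, frames=[4,-]
Step 1: ref 2 → FAULT, frames=[4,2]
Step 2: ref 3 → FAULT (evict 4), frames=[3,2]
Step 3: ref 2 → HIT, frames=[3,2]
Step 4: ref 2 → HIT, frames=[3,2]
Step 5: ref 1 → FAULT (evict 2), frames=[3,1]
Step 6: ref 2 → FAULT (evict 3), frames=[2,1]
Step 7: ref 2 → HIT, frames=[2,1]
Step 8: ref 2 → HIT, frames=[2,1]
Step 9: ref 2 → HIT, frames=[2,1]
Step 10: ref 1 → HIT, frames=[2,1]
Step 11: ref 1 → HIT, frames=[2,1]
Step 12: ref 1 → HIT, frames=[2,1]
Total faults: 5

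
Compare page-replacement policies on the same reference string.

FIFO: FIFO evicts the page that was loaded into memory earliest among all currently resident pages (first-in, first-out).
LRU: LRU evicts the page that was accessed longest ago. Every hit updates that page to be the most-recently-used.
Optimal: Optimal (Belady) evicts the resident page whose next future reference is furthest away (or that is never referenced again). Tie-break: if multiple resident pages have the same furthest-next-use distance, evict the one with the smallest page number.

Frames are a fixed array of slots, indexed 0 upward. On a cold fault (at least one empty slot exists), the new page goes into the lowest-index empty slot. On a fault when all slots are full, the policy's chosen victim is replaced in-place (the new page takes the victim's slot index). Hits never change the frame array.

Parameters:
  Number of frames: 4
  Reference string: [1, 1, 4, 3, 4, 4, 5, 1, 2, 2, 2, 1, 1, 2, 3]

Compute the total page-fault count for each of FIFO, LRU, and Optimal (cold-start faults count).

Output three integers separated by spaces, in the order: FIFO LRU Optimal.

Answer: 6 6 5

Derivation:
--- FIFO ---
  step 0: ref 1 -> FAULT, frames=[1,-,-,-] (faults so far: 1)
  step 1: ref 1 -> HIT, frames=[1,-,-,-] (faults so far: 1)
  step 2: ref 4 -> FAULT, frames=[1,4,-,-] (faults so far: 2)
  step 3: ref 3 -> FAULT, frames=[1,4,3,-] (faults so far: 3)
  step 4: ref 4 -> HIT, frames=[1,4,3,-] (faults so far: 3)
  step 5: ref 4 -> HIT, frames=[1,4,3,-] (faults so far: 3)
  step 6: ref 5 -> FAULT, frames=[1,4,3,5] (faults so far: 4)
  step 7: ref 1 -> HIT, frames=[1,4,3,5] (faults so far: 4)
  step 8: ref 2 -> FAULT, evict 1, frames=[2,4,3,5] (faults so far: 5)
  step 9: ref 2 -> HIT, frames=[2,4,3,5] (faults so far: 5)
  step 10: ref 2 -> HIT, frames=[2,4,3,5] (faults so far: 5)
  step 11: ref 1 -> FAULT, evict 4, frames=[2,1,3,5] (faults so far: 6)
  step 12: ref 1 -> HIT, frames=[2,1,3,5] (faults so far: 6)
  step 13: ref 2 -> HIT, frames=[2,1,3,5] (faults so far: 6)
  step 14: ref 3 -> HIT, frames=[2,1,3,5] (faults so far: 6)
  FIFO total faults: 6
--- LRU ---
  step 0: ref 1 -> FAULT, frames=[1,-,-,-] (faults so far: 1)
  step 1: ref 1 -> HIT, frames=[1,-,-,-] (faults so far: 1)
  step 2: ref 4 -> FAULT, frames=[1,4,-,-] (faults so far: 2)
  step 3: ref 3 -> FAULT, frames=[1,4,3,-] (faults so far: 3)
  step 4: ref 4 -> HIT, frames=[1,4,3,-] (faults so far: 3)
  step 5: ref 4 -> HIT, frames=[1,4,3,-] (faults so far: 3)
  step 6: ref 5 -> FAULT, frames=[1,4,3,5] (faults so far: 4)
  step 7: ref 1 -> HIT, frames=[1,4,3,5] (faults so far: 4)
  step 8: ref 2 -> FAULT, evict 3, frames=[1,4,2,5] (faults so far: 5)
  step 9: ref 2 -> HIT, frames=[1,4,2,5] (faults so far: 5)
  step 10: ref 2 -> HIT, frames=[1,4,2,5] (faults so far: 5)
  step 11: ref 1 -> HIT, frames=[1,4,2,5] (faults so far: 5)
  step 12: ref 1 -> HIT, frames=[1,4,2,5] (faults so far: 5)
  step 13: ref 2 -> HIT, frames=[1,4,2,5] (faults so far: 5)
  step 14: ref 3 -> FAULT, evict 4, frames=[1,3,2,5] (faults so far: 6)
  LRU total faults: 6
--- Optimal ---
  step 0: ref 1 -> FAULT, frames=[1,-,-,-] (faults so far: 1)
  step 1: ref 1 -> HIT, frames=[1,-,-,-] (faults so far: 1)
  step 2: ref 4 -> FAULT, frames=[1,4,-,-] (faults so far: 2)
  step 3: ref 3 -> FAULT, frames=[1,4,3,-] (faults so far: 3)
  step 4: ref 4 -> HIT, frames=[1,4,3,-] (faults so far: 3)
  step 5: ref 4 -> HIT, frames=[1,4,3,-] (faults so far: 3)
  step 6: ref 5 -> FAULT, frames=[1,4,3,5] (faults so far: 4)
  step 7: ref 1 -> HIT, frames=[1,4,3,5] (faults so far: 4)
  step 8: ref 2 -> FAULT, evict 4, frames=[1,2,3,5] (faults so far: 5)
  step 9: ref 2 -> HIT, frames=[1,2,3,5] (faults so far: 5)
  step 10: ref 2 -> HIT, frames=[1,2,3,5] (faults so far: 5)
  step 11: ref 1 -> HIT, frames=[1,2,3,5] (faults so far: 5)
  step 12: ref 1 -> HIT, frames=[1,2,3,5] (faults so far: 5)
  step 13: ref 2 -> HIT, frames=[1,2,3,5] (faults so far: 5)
  step 14: ref 3 -> HIT, frames=[1,2,3,5] (faults so far: 5)
  Optimal total faults: 5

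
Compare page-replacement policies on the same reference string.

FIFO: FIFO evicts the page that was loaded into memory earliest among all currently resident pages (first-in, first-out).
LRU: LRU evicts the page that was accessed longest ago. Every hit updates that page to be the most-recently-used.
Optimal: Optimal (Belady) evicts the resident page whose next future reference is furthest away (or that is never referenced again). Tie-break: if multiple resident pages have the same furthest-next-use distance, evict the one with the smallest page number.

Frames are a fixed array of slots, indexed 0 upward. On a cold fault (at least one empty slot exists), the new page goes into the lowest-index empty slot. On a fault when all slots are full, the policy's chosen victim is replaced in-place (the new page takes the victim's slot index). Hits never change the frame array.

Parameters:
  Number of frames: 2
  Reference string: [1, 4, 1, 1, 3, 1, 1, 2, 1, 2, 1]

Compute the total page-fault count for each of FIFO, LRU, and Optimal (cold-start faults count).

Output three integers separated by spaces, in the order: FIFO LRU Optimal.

--- FIFO ---
  step 0: ref 1 -> FAULT, frames=[1,-] (faults so far: 1)
  step 1: ref 4 -> FAULT, frames=[1,4] (faults so far: 2)
  step 2: ref 1 -> HIT, frames=[1,4] (faults so far: 2)
  step 3: ref 1 -> HIT, frames=[1,4] (faults so far: 2)
  step 4: ref 3 -> FAULT, evict 1, frames=[3,4] (faults so far: 3)
  step 5: ref 1 -> FAULT, evict 4, frames=[3,1] (faults so far: 4)
  step 6: ref 1 -> HIT, frames=[3,1] (faults so far: 4)
  step 7: ref 2 -> FAULT, evict 3, frames=[2,1] (faults so far: 5)
  step 8: ref 1 -> HIT, frames=[2,1] (faults so far: 5)
  step 9: ref 2 -> HIT, frames=[2,1] (faults so far: 5)
  step 10: ref 1 -> HIT, frames=[2,1] (faults so far: 5)
  FIFO total faults: 5
--- LRU ---
  step 0: ref 1 -> FAULT, frames=[1,-] (faults so far: 1)
  step 1: ref 4 -> FAULT, frames=[1,4] (faults so far: 2)
  step 2: ref 1 -> HIT, frames=[1,4] (faults so far: 2)
  step 3: ref 1 -> HIT, frames=[1,4] (faults so far: 2)
  step 4: ref 3 -> FAULT, evict 4, frames=[1,3] (faults so far: 3)
  step 5: ref 1 -> HIT, frames=[1,3] (faults so far: 3)
  step 6: ref 1 -> HIT, frames=[1,3] (faults so far: 3)
  step 7: ref 2 -> FAULT, evict 3, frames=[1,2] (faults so far: 4)
  step 8: ref 1 -> HIT, frames=[1,2] (faults so far: 4)
  step 9: ref 2 -> HIT, frames=[1,2] (faults so far: 4)
  step 10: ref 1 -> HIT, frames=[1,2] (faults so far: 4)
  LRU total faults: 4
--- Optimal ---
  step 0: ref 1 -> FAULT, frames=[1,-] (faults so far: 1)
  step 1: ref 4 -> FAULT, frames=[1,4] (faults so far: 2)
  step 2: ref 1 -> HIT, frames=[1,4] (faults so far: 2)
  step 3: ref 1 -> HIT, frames=[1,4] (faults so far: 2)
  step 4: ref 3 -> FAULT, evict 4, frames=[1,3] (faults so far: 3)
  step 5: ref 1 -> HIT, frames=[1,3] (faults so far: 3)
  step 6: ref 1 -> HIT, frames=[1,3] (faults so far: 3)
  step 7: ref 2 -> FAULT, evict 3, frames=[1,2] (faults so far: 4)
  step 8: ref 1 -> HIT, frames=[1,2] (faults so far: 4)
  step 9: ref 2 -> HIT, frames=[1,2] (faults so far: 4)
  step 10: ref 1 -> HIT, frames=[1,2] (faults so far: 4)
  Optimal total faults: 4

Answer: 5 4 4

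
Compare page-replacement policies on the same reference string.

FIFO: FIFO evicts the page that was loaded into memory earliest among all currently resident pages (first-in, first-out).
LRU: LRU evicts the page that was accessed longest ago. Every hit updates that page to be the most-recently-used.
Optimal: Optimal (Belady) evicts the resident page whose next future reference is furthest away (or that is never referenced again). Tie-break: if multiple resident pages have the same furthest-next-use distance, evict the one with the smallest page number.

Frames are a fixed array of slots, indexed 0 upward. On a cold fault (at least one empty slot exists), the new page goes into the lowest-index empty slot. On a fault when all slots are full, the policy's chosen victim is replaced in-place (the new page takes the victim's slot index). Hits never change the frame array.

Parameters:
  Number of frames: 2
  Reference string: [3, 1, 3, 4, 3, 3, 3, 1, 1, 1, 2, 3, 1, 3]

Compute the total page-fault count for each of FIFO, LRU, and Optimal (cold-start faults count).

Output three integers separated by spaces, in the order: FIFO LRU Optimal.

--- FIFO ---
  step 0: ref 3 -> FAULT, frames=[3,-] (faults so far: 1)
  step 1: ref 1 -> FAULT, frames=[3,1] (faults so far: 2)
  step 2: ref 3 -> HIT, frames=[3,1] (faults so far: 2)
  step 3: ref 4 -> FAULT, evict 3, frames=[4,1] (faults so far: 3)
  step 4: ref 3 -> FAULT, evict 1, frames=[4,3] (faults so far: 4)
  step 5: ref 3 -> HIT, frames=[4,3] (faults so far: 4)
  step 6: ref 3 -> HIT, frames=[4,3] (faults so far: 4)
  step 7: ref 1 -> FAULT, evict 4, frames=[1,3] (faults so far: 5)
  step 8: ref 1 -> HIT, frames=[1,3] (faults so far: 5)
  step 9: ref 1 -> HIT, frames=[1,3] (faults so far: 5)
  step 10: ref 2 -> FAULT, evict 3, frames=[1,2] (faults so far: 6)
  step 11: ref 3 -> FAULT, evict 1, frames=[3,2] (faults so far: 7)
  step 12: ref 1 -> FAULT, evict 2, frames=[3,1] (faults so far: 8)
  step 13: ref 3 -> HIT, frames=[3,1] (faults so far: 8)
  FIFO total faults: 8
--- LRU ---
  step 0: ref 3 -> FAULT, frames=[3,-] (faults so far: 1)
  step 1: ref 1 -> FAULT, frames=[3,1] (faults so far: 2)
  step 2: ref 3 -> HIT, frames=[3,1] (faults so far: 2)
  step 3: ref 4 -> FAULT, evict 1, frames=[3,4] (faults so far: 3)
  step 4: ref 3 -> HIT, frames=[3,4] (faults so far: 3)
  step 5: ref 3 -> HIT, frames=[3,4] (faults so far: 3)
  step 6: ref 3 -> HIT, frames=[3,4] (faults so far: 3)
  step 7: ref 1 -> FAULT, evict 4, frames=[3,1] (faults so far: 4)
  step 8: ref 1 -> HIT, frames=[3,1] (faults so far: 4)
  step 9: ref 1 -> HIT, frames=[3,1] (faults so far: 4)
  step 10: ref 2 -> FAULT, evict 3, frames=[2,1] (faults so far: 5)
  step 11: ref 3 -> FAULT, evict 1, frames=[2,3] (faults so far: 6)
  step 12: ref 1 -> FAULT, evict 2, frames=[1,3] (faults so far: 7)
  step 13: ref 3 -> HIT, frames=[1,3] (faults so far: 7)
  LRU total faults: 7
--- Optimal ---
  step 0: ref 3 -> FAULT, frames=[3,-] (faults so far: 1)
  step 1: ref 1 -> FAULT, frames=[3,1] (faults so far: 2)
  step 2: ref 3 -> HIT, frames=[3,1] (faults so far: 2)
  step 3: ref 4 -> FAULT, evict 1, frames=[3,4] (faults so far: 3)
  step 4: ref 3 -> HIT, frames=[3,4] (faults so far: 3)
  step 5: ref 3 -> HIT, frames=[3,4] (faults so far: 3)
  step 6: ref 3 -> HIT, frames=[3,4] (faults so far: 3)
  step 7: ref 1 -> FAULT, evict 4, frames=[3,1] (faults so far: 4)
  step 8: ref 1 -> HIT, frames=[3,1] (faults so far: 4)
  step 9: ref 1 -> HIT, frames=[3,1] (faults so far: 4)
  step 10: ref 2 -> FAULT, evict 1, frames=[3,2] (faults so far: 5)
  step 11: ref 3 -> HIT, frames=[3,2] (faults so far: 5)
  step 12: ref 1 -> FAULT, evict 2, frames=[3,1] (faults so far: 6)
  step 13: ref 3 -> HIT, frames=[3,1] (faults so far: 6)
  Optimal total faults: 6

Answer: 8 7 6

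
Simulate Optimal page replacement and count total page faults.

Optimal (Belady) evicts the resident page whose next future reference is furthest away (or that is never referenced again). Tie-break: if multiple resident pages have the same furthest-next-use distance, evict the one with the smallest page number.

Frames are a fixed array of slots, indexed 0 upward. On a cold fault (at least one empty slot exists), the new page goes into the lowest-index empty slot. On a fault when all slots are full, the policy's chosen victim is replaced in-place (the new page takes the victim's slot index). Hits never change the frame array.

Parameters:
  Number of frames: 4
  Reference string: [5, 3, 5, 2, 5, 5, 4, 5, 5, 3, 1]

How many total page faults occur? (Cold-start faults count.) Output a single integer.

Answer: 5

Derivation:
Step 0: ref 5 → FAULT, frames=[5,-,-,-]
Step 1: ref 3 → FAULT, frames=[5,3,-,-]
Step 2: ref 5 → HIT, frames=[5,3,-,-]
Step 3: ref 2 → FAULT, frames=[5,3,2,-]
Step 4: ref 5 → HIT, frames=[5,3,2,-]
Step 5: ref 5 → HIT, frames=[5,3,2,-]
Step 6: ref 4 → FAULT, frames=[5,3,2,4]
Step 7: ref 5 → HIT, frames=[5,3,2,4]
Step 8: ref 5 → HIT, frames=[5,3,2,4]
Step 9: ref 3 → HIT, frames=[5,3,2,4]
Step 10: ref 1 → FAULT (evict 2), frames=[5,3,1,4]
Total faults: 5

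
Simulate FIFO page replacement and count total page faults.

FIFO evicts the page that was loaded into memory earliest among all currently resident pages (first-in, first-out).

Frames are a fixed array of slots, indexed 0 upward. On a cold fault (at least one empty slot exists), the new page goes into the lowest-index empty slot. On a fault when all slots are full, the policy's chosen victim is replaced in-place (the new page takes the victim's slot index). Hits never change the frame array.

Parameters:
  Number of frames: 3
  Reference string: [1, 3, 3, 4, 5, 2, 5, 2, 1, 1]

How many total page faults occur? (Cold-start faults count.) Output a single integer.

Answer: 6

Derivation:
Step 0: ref 1 → FAULT, frames=[1,-,-]
Step 1: ref 3 → FAULT, frames=[1,3,-]
Step 2: ref 3 → HIT, frames=[1,3,-]
Step 3: ref 4 → FAULT, frames=[1,3,4]
Step 4: ref 5 → FAULT (evict 1), frames=[5,3,4]
Step 5: ref 2 → FAULT (evict 3), frames=[5,2,4]
Step 6: ref 5 → HIT, frames=[5,2,4]
Step 7: ref 2 → HIT, frames=[5,2,4]
Step 8: ref 1 → FAULT (evict 4), frames=[5,2,1]
Step 9: ref 1 → HIT, frames=[5,2,1]
Total faults: 6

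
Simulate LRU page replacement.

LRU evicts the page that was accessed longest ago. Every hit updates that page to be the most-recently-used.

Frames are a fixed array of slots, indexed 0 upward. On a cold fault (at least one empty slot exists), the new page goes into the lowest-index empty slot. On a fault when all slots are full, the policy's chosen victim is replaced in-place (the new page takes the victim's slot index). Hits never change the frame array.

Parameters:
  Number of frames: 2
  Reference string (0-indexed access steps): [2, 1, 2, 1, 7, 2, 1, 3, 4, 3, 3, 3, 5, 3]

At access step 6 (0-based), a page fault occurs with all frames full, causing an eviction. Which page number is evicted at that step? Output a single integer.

Answer: 7

Derivation:
Step 0: ref 2 -> FAULT, frames=[2,-]
Step 1: ref 1 -> FAULT, frames=[2,1]
Step 2: ref 2 -> HIT, frames=[2,1]
Step 3: ref 1 -> HIT, frames=[2,1]
Step 4: ref 7 -> FAULT, evict 2, frames=[7,1]
Step 5: ref 2 -> FAULT, evict 1, frames=[7,2]
Step 6: ref 1 -> FAULT, evict 7, frames=[1,2]
At step 6: evicted page 7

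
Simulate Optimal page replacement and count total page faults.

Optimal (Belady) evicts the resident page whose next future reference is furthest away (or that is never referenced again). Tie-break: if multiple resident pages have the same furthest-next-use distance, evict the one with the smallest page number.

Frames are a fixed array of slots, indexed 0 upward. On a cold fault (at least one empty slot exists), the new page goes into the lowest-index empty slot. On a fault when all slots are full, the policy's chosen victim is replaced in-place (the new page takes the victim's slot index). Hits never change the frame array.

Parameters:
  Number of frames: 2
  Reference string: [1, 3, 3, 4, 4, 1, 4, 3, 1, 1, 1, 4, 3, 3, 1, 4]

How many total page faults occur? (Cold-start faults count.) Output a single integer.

Step 0: ref 1 → FAULT, frames=[1,-]
Step 1: ref 3 → FAULT, frames=[1,3]
Step 2: ref 3 → HIT, frames=[1,3]
Step 3: ref 4 → FAULT (evict 3), frames=[1,4]
Step 4: ref 4 → HIT, frames=[1,4]
Step 5: ref 1 → HIT, frames=[1,4]
Step 6: ref 4 → HIT, frames=[1,4]
Step 7: ref 3 → FAULT (evict 4), frames=[1,3]
Step 8: ref 1 → HIT, frames=[1,3]
Step 9: ref 1 → HIT, frames=[1,3]
Step 10: ref 1 → HIT, frames=[1,3]
Step 11: ref 4 → FAULT (evict 1), frames=[4,3]
Step 12: ref 3 → HIT, frames=[4,3]
Step 13: ref 3 → HIT, frames=[4,3]
Step 14: ref 1 → FAULT (evict 3), frames=[4,1]
Step 15: ref 4 → HIT, frames=[4,1]
Total faults: 6

Answer: 6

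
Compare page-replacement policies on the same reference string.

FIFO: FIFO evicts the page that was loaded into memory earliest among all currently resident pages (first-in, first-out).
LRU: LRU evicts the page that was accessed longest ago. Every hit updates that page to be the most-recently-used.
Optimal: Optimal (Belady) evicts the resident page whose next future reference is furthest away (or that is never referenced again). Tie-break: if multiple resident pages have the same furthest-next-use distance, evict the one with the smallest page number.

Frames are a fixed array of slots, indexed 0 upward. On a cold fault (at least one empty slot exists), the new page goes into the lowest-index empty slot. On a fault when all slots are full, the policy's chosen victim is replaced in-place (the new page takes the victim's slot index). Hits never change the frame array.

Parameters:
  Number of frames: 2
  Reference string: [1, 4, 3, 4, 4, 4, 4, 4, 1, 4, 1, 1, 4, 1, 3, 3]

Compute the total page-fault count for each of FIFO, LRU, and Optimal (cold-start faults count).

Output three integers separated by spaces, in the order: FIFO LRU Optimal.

--- FIFO ---
  step 0: ref 1 -> FAULT, frames=[1,-] (faults so far: 1)
  step 1: ref 4 -> FAULT, frames=[1,4] (faults so far: 2)
  step 2: ref 3 -> FAULT, evict 1, frames=[3,4] (faults so far: 3)
  step 3: ref 4 -> HIT, frames=[3,4] (faults so far: 3)
  step 4: ref 4 -> HIT, frames=[3,4] (faults so far: 3)
  step 5: ref 4 -> HIT, frames=[3,4] (faults so far: 3)
  step 6: ref 4 -> HIT, frames=[3,4] (faults so far: 3)
  step 7: ref 4 -> HIT, frames=[3,4] (faults so far: 3)
  step 8: ref 1 -> FAULT, evict 4, frames=[3,1] (faults so far: 4)
  step 9: ref 4 -> FAULT, evict 3, frames=[4,1] (faults so far: 5)
  step 10: ref 1 -> HIT, frames=[4,1] (faults so far: 5)
  step 11: ref 1 -> HIT, frames=[4,1] (faults so far: 5)
  step 12: ref 4 -> HIT, frames=[4,1] (faults so far: 5)
  step 13: ref 1 -> HIT, frames=[4,1] (faults so far: 5)
  step 14: ref 3 -> FAULT, evict 1, frames=[4,3] (faults so far: 6)
  step 15: ref 3 -> HIT, frames=[4,3] (faults so far: 6)
  FIFO total faults: 6
--- LRU ---
  step 0: ref 1 -> FAULT, frames=[1,-] (faults so far: 1)
  step 1: ref 4 -> FAULT, frames=[1,4] (faults so far: 2)
  step 2: ref 3 -> FAULT, evict 1, frames=[3,4] (faults so far: 3)
  step 3: ref 4 -> HIT, frames=[3,4] (faults so far: 3)
  step 4: ref 4 -> HIT, frames=[3,4] (faults so far: 3)
  step 5: ref 4 -> HIT, frames=[3,4] (faults so far: 3)
  step 6: ref 4 -> HIT, frames=[3,4] (faults so far: 3)
  step 7: ref 4 -> HIT, frames=[3,4] (faults so far: 3)
  step 8: ref 1 -> FAULT, evict 3, frames=[1,4] (faults so far: 4)
  step 9: ref 4 -> HIT, frames=[1,4] (faults so far: 4)
  step 10: ref 1 -> HIT, frames=[1,4] (faults so far: 4)
  step 11: ref 1 -> HIT, frames=[1,4] (faults so far: 4)
  step 12: ref 4 -> HIT, frames=[1,4] (faults so far: 4)
  step 13: ref 1 -> HIT, frames=[1,4] (faults so far: 4)
  step 14: ref 3 -> FAULT, evict 4, frames=[1,3] (faults so far: 5)
  step 15: ref 3 -> HIT, frames=[1,3] (faults so far: 5)
  LRU total faults: 5
--- Optimal ---
  step 0: ref 1 -> FAULT, frames=[1,-] (faults so far: 1)
  step 1: ref 4 -> FAULT, frames=[1,4] (faults so far: 2)
  step 2: ref 3 -> FAULT, evict 1, frames=[3,4] (faults so far: 3)
  step 3: ref 4 -> HIT, frames=[3,4] (faults so far: 3)
  step 4: ref 4 -> HIT, frames=[3,4] (faults so far: 3)
  step 5: ref 4 -> HIT, frames=[3,4] (faults so far: 3)
  step 6: ref 4 -> HIT, frames=[3,4] (faults so far: 3)
  step 7: ref 4 -> HIT, frames=[3,4] (faults so far: 3)
  step 8: ref 1 -> FAULT, evict 3, frames=[1,4] (faults so far: 4)
  step 9: ref 4 -> HIT, frames=[1,4] (faults so far: 4)
  step 10: ref 1 -> HIT, frames=[1,4] (faults so far: 4)
  step 11: ref 1 -> HIT, frames=[1,4] (faults so far: 4)
  step 12: ref 4 -> HIT, frames=[1,4] (faults so far: 4)
  step 13: ref 1 -> HIT, frames=[1,4] (faults so far: 4)
  step 14: ref 3 -> FAULT, evict 1, frames=[3,4] (faults so far: 5)
  step 15: ref 3 -> HIT, frames=[3,4] (faults so far: 5)
  Optimal total faults: 5

Answer: 6 5 5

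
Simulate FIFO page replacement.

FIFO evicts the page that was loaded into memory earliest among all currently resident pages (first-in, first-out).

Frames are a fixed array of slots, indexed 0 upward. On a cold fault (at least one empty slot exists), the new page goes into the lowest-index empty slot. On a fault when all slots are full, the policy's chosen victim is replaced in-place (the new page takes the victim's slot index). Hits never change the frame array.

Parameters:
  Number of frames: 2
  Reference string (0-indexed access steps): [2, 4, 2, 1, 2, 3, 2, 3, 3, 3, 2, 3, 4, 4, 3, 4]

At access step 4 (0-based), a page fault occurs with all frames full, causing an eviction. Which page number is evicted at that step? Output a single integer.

Step 0: ref 2 -> FAULT, frames=[2,-]
Step 1: ref 4 -> FAULT, frames=[2,4]
Step 2: ref 2 -> HIT, frames=[2,4]
Step 3: ref 1 -> FAULT, evict 2, frames=[1,4]
Step 4: ref 2 -> FAULT, evict 4, frames=[1,2]
At step 4: evicted page 4

Answer: 4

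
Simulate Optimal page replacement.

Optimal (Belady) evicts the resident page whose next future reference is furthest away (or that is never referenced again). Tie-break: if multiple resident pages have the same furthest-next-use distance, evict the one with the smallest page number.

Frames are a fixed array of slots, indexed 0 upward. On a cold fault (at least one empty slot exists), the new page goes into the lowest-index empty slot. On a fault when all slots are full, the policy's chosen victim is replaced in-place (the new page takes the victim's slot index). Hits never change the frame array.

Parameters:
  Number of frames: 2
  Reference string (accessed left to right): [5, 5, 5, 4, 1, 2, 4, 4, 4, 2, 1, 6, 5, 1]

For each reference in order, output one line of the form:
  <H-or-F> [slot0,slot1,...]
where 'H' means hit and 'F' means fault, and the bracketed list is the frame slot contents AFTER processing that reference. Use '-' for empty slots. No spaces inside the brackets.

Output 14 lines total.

F [5,-]
H [5,-]
H [5,-]
F [5,4]
F [1,4]
F [2,4]
H [2,4]
H [2,4]
H [2,4]
H [2,4]
F [1,4]
F [1,6]
F [1,5]
H [1,5]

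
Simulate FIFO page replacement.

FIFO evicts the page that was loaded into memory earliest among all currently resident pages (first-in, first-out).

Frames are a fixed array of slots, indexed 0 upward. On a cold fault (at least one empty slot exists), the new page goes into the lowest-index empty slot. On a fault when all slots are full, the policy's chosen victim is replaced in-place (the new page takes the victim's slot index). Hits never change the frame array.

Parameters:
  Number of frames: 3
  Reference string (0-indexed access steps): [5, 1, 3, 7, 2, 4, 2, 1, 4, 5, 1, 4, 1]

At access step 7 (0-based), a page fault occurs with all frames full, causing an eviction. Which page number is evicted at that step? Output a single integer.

Answer: 7

Derivation:
Step 0: ref 5 -> FAULT, frames=[5,-,-]
Step 1: ref 1 -> FAULT, frames=[5,1,-]
Step 2: ref 3 -> FAULT, frames=[5,1,3]
Step 3: ref 7 -> FAULT, evict 5, frames=[7,1,3]
Step 4: ref 2 -> FAULT, evict 1, frames=[7,2,3]
Step 5: ref 4 -> FAULT, evict 3, frames=[7,2,4]
Step 6: ref 2 -> HIT, frames=[7,2,4]
Step 7: ref 1 -> FAULT, evict 7, frames=[1,2,4]
At step 7: evicted page 7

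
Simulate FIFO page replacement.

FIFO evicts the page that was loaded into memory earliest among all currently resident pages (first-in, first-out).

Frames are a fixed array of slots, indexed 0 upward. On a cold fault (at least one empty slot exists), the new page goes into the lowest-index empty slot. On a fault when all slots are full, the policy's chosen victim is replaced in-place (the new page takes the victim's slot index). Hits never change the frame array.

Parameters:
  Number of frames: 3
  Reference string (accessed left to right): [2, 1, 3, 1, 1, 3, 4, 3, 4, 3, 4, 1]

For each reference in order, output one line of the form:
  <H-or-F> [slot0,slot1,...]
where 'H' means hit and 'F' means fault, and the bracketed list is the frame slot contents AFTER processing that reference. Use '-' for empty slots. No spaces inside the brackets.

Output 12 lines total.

F [2,-,-]
F [2,1,-]
F [2,1,3]
H [2,1,3]
H [2,1,3]
H [2,1,3]
F [4,1,3]
H [4,1,3]
H [4,1,3]
H [4,1,3]
H [4,1,3]
H [4,1,3]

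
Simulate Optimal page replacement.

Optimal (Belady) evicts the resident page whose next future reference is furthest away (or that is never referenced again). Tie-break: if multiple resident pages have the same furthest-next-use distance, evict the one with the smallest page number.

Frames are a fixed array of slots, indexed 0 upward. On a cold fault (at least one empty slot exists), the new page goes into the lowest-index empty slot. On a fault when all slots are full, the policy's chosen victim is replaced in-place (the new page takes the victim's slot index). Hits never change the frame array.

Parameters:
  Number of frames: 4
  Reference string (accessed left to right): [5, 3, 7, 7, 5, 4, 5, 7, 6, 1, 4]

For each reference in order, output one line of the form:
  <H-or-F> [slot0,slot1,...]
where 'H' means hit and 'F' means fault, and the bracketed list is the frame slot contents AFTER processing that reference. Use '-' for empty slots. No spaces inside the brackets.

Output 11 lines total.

F [5,-,-,-]
F [5,3,-,-]
F [5,3,7,-]
H [5,3,7,-]
H [5,3,7,-]
F [5,3,7,4]
H [5,3,7,4]
H [5,3,7,4]
F [5,6,7,4]
F [1,6,7,4]
H [1,6,7,4]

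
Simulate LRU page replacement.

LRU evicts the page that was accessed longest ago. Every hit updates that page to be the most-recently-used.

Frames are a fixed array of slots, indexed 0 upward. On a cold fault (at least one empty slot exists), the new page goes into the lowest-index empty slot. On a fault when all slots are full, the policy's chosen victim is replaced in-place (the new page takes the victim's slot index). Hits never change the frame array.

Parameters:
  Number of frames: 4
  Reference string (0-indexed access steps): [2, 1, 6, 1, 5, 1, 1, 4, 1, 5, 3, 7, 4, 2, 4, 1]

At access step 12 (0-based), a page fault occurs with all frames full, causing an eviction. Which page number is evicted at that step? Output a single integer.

Answer: 1

Derivation:
Step 0: ref 2 -> FAULT, frames=[2,-,-,-]
Step 1: ref 1 -> FAULT, frames=[2,1,-,-]
Step 2: ref 6 -> FAULT, frames=[2,1,6,-]
Step 3: ref 1 -> HIT, frames=[2,1,6,-]
Step 4: ref 5 -> FAULT, frames=[2,1,6,5]
Step 5: ref 1 -> HIT, frames=[2,1,6,5]
Step 6: ref 1 -> HIT, frames=[2,1,6,5]
Step 7: ref 4 -> FAULT, evict 2, frames=[4,1,6,5]
Step 8: ref 1 -> HIT, frames=[4,1,6,5]
Step 9: ref 5 -> HIT, frames=[4,1,6,5]
Step 10: ref 3 -> FAULT, evict 6, frames=[4,1,3,5]
Step 11: ref 7 -> FAULT, evict 4, frames=[7,1,3,5]
Step 12: ref 4 -> FAULT, evict 1, frames=[7,4,3,5]
At step 12: evicted page 1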